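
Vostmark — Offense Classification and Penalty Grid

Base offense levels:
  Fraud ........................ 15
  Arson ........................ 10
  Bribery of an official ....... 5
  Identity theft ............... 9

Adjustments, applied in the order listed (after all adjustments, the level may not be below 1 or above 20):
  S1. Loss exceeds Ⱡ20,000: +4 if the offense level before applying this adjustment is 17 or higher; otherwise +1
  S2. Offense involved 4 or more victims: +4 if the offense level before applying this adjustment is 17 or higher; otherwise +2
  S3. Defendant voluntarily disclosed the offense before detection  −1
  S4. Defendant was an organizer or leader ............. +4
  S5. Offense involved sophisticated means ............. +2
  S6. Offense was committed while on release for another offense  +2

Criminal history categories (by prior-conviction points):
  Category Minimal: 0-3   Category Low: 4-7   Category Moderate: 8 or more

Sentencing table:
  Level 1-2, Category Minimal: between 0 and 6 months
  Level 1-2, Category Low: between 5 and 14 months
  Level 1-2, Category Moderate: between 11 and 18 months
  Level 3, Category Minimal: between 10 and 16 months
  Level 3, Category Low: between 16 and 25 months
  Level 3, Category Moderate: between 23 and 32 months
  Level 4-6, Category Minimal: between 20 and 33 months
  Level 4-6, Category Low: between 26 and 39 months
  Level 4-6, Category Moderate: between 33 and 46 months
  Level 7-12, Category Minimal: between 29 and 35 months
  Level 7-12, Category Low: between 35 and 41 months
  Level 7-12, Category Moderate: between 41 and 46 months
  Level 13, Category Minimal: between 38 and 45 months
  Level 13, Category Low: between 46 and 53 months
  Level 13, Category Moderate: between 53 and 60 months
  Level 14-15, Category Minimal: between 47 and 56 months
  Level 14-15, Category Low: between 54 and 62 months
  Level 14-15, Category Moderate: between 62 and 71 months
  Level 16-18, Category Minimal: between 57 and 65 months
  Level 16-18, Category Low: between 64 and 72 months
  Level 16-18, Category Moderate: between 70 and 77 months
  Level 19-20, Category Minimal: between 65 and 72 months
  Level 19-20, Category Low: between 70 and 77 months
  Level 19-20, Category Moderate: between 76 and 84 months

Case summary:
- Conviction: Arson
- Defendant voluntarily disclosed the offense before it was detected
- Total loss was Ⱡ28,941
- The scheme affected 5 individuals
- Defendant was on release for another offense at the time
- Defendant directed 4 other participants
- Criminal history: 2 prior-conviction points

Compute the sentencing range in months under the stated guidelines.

57-65 months

Base offense level for arson: 10.
S1 applies (level before this adjustment is 10 < 17, so +1): 10 + 1 = 11.
S2 applies (level before this adjustment is 11 < 17, so +2): 11 + 2 = 13.
S3 applies: 13 − 1 = 12.
S4 applies: 12 + 4 = 16.
S6 applies: 16 + 2 = 18.
Final offense level: 18.
Criminal history: 2 prior points → Category Minimal (0-3).
Level 18 falls in the 16-18 band.
Grid: Level 16-18 × Category Minimal = 57-65 months.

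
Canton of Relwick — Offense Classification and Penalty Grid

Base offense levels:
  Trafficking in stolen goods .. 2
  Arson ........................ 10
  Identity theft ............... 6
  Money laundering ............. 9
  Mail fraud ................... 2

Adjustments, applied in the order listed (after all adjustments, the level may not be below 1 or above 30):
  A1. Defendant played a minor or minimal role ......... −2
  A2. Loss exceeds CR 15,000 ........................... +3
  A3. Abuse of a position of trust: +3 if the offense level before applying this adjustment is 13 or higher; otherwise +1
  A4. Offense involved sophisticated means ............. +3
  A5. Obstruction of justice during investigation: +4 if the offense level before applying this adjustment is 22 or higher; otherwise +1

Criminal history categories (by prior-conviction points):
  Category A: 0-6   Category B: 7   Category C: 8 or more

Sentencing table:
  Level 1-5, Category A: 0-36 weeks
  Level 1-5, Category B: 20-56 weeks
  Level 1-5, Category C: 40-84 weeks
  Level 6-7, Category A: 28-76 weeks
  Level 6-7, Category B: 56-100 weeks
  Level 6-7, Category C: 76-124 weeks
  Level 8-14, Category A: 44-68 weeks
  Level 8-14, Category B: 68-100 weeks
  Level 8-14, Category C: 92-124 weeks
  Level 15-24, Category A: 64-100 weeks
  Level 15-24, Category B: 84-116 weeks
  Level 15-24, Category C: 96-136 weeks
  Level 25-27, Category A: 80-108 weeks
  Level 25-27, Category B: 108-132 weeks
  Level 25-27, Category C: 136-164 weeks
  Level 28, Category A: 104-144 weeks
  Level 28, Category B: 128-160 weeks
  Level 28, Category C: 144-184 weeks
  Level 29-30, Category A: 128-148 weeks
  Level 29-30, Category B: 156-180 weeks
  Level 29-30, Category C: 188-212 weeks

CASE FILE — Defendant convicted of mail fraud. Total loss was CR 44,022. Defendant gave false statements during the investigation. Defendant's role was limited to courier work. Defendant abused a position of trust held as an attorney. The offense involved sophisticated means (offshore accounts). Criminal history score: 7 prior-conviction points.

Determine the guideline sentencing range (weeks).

68-100 weeks

Base offense level for mail fraud: 2.
A1 applies: 2 − 2 = 0.
A2 applies: 0 + 3 = 3.
A3 applies (level before this adjustment is 3 < 13, so +1): 3 + 1 = 4.
A4 applies: 4 + 3 = 7.
A5 applies (level before this adjustment is 7 < 22, so +1): 7 + 1 = 8.
Final offense level: 8.
Criminal history: 7 prior points → Category B (7).
Level 8 falls in the 8-14 band.
Grid: Level 8-14 × Category B = 68-100 weeks.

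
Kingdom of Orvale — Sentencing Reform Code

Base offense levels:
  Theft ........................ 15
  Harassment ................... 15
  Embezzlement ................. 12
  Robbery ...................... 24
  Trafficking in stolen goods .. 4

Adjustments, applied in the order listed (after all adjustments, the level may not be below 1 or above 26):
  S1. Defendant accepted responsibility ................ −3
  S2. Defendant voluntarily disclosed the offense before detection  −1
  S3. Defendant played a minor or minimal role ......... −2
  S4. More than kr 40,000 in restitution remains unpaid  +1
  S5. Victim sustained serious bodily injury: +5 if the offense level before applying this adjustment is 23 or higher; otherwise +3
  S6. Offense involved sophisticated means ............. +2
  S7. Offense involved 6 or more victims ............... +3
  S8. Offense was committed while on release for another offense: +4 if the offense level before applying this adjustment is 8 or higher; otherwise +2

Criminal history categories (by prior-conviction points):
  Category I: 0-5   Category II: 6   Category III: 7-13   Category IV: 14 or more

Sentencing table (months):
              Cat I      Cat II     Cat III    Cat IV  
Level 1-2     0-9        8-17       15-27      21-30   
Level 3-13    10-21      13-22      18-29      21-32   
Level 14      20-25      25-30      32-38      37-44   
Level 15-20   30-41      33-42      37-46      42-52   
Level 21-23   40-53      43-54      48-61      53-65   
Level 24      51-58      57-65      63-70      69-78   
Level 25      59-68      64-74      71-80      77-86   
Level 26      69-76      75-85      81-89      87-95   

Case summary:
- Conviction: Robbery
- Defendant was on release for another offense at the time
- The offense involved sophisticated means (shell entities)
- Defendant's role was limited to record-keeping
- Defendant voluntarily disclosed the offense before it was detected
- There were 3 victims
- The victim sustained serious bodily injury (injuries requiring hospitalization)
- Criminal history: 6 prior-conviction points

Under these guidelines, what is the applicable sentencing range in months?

Base offense level for robbery: 24.
S1 does not apply.
S2 applies: 24 − 1 = 23.
S3 applies: 23 − 2 = 21.
S4 does not apply.
S5 applies (level before this adjustment is 21 < 23, so +3): 21 + 3 = 24.
S6 applies: 24 + 2 = 26.
S7 does not apply.
S8 applies (level before this adjustment is 26 ≥ 8, so +4): 26 + 4 = 30.
Level 30 exceeds the maximum of 26; capped at 26.
Final offense level: 26.
Criminal history: 6 prior points → Category II (6).
Level 26 falls in the 26 band.
Grid: Level 26 × Category II = 75-85 months.

75-85 months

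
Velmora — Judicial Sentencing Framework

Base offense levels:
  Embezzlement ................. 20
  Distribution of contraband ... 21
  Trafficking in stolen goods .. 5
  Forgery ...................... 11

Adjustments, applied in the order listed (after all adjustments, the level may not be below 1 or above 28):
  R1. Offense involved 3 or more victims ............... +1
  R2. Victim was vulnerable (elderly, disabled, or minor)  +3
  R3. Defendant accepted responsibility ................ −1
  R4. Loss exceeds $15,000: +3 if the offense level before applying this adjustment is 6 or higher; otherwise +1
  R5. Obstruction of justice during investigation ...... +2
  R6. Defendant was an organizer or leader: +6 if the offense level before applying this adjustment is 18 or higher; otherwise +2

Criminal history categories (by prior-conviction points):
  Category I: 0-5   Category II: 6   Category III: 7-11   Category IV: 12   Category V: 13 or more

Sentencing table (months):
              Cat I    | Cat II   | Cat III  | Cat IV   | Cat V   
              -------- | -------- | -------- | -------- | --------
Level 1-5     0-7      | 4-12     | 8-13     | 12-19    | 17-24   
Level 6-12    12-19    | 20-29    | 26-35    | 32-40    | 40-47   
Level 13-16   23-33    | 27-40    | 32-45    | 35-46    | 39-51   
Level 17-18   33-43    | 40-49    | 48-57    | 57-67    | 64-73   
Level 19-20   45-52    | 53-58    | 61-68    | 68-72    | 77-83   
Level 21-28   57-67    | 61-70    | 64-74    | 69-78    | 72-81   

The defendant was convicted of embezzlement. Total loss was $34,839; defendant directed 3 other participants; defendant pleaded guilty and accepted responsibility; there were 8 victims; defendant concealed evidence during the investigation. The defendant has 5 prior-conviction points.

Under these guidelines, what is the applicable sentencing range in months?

Base offense level for embezzlement: 20.
R1 applies: 20 + 1 = 21.
R2 does not apply.
R3 applies: 21 − 1 = 20.
R4 applies (level before this adjustment is 20 ≥ 6, so +3): 20 + 3 = 23.
R5 applies: 23 + 2 = 25.
R6 applies (level before this adjustment is 25 ≥ 18, so +6): 25 + 6 = 31.
Level 31 exceeds the maximum of 28; capped at 28.
Final offense level: 28.
Criminal history: 5 prior points → Category I (0-5).
Level 28 falls in the 21-28 band.
Grid: Level 21-28 × Category I = 57-67 months.

57-67 months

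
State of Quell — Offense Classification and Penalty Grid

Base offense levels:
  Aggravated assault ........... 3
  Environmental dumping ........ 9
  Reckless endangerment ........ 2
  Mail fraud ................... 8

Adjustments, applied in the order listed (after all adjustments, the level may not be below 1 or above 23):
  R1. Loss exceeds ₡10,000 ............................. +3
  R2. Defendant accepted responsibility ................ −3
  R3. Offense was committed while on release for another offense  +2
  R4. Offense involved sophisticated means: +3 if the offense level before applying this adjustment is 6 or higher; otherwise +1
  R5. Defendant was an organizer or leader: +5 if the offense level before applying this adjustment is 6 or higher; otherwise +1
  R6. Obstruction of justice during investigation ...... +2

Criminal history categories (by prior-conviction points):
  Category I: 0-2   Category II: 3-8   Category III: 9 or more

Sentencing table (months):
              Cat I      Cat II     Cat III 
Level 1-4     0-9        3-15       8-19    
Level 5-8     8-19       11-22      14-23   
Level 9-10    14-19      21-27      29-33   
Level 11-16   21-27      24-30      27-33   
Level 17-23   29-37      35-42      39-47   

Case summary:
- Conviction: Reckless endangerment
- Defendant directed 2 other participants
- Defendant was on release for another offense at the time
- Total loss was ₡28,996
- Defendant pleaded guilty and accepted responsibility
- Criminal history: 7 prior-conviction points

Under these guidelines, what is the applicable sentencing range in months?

11-22 months

Base offense level for reckless endangerment: 2.
R1 applies: 2 + 3 = 5.
R2 applies: 5 − 3 = 2.
R3 applies: 2 + 2 = 4.
R5 applies (level before this adjustment is 4 < 6, so +1): 4 + 1 = 5.
R6 does not apply.
Final offense level: 5.
Criminal history: 7 prior points → Category II (3-8).
Level 5 falls in the 5-8 band.
Grid: Level 5-8 × Category II = 11-22 months.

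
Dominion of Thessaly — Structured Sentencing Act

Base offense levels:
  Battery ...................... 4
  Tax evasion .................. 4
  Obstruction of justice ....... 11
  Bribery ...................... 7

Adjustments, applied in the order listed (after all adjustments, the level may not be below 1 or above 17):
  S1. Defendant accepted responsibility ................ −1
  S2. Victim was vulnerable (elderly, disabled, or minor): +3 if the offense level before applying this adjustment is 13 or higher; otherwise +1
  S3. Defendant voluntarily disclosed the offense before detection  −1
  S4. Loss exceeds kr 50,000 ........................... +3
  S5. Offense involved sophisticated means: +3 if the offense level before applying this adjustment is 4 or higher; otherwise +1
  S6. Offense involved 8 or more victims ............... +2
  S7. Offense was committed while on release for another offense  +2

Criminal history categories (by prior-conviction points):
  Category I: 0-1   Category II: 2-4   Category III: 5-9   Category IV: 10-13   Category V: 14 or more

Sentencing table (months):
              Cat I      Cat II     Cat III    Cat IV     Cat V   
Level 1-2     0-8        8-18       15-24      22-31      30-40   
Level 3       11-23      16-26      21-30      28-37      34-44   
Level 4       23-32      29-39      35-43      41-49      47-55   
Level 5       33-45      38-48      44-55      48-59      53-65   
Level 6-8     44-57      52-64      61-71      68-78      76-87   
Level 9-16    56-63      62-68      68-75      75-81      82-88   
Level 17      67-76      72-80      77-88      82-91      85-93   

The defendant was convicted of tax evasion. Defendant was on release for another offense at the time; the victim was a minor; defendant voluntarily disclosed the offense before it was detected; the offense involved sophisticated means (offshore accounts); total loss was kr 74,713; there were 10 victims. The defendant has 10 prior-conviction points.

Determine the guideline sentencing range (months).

Base offense level for tax evasion: 4.
S2 applies (level before this adjustment is 4 < 13, so +1): 4 + 1 = 5.
S3 applies: 5 − 1 = 4.
S4 applies: 4 + 3 = 7.
S5 applies (level before this adjustment is 7 ≥ 4, so +3): 7 + 3 = 10.
S6 applies: 10 + 2 = 12.
S7 applies: 12 + 2 = 14.
Final offense level: 14.
Criminal history: 10 prior points → Category IV (10-13).
Level 14 falls in the 9-16 band.
Grid: Level 9-16 × Category IV = 75-81 months.

75-81 months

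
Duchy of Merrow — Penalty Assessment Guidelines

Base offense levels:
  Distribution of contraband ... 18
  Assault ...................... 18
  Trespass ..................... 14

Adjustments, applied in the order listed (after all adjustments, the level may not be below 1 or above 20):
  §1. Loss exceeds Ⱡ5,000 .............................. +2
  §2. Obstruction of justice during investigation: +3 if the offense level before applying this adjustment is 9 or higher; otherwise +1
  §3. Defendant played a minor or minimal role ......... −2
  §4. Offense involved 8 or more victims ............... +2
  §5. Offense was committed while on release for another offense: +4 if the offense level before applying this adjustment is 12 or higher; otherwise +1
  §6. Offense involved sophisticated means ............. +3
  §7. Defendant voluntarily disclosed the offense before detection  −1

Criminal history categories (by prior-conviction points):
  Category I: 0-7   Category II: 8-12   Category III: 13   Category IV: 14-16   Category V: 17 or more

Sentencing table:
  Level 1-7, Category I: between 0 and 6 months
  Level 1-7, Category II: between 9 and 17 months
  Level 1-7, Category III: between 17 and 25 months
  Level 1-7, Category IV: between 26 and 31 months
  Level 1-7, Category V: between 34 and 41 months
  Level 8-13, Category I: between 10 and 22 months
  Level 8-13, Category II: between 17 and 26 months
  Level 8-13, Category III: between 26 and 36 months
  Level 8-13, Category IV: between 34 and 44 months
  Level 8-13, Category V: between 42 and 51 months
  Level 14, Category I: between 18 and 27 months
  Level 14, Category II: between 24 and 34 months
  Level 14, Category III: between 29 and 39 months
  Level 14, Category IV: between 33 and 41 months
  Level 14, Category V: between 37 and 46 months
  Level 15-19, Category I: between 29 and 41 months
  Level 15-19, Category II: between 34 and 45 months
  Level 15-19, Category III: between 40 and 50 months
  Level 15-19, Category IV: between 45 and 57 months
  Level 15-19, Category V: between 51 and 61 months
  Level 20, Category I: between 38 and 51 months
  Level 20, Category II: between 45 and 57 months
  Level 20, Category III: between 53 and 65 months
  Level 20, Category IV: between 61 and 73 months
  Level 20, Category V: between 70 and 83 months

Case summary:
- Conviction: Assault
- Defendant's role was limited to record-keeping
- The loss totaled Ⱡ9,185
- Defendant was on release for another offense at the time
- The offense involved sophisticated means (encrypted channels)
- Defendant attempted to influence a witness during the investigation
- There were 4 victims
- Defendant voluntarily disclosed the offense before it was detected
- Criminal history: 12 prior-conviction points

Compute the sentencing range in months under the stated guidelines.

Base offense level for assault: 18.
§1 applies: 18 + 2 = 20.
§2 applies (level before this adjustment is 20 ≥ 9, so +3): 20 + 3 = 23.
§3 applies: 23 − 2 = 21.
§5 applies (level before this adjustment is 21 ≥ 12, so +4): 21 + 4 = 25.
§6 applies: 25 + 3 = 28.
§7 applies: 28 − 1 = 27.
Level 27 exceeds the maximum of 20; capped at 20.
Final offense level: 20.
Criminal history: 12 prior points → Category II (8-12).
Level 20 falls in the 20 band.
Grid: Level 20 × Category II = 45-57 months.

45-57 months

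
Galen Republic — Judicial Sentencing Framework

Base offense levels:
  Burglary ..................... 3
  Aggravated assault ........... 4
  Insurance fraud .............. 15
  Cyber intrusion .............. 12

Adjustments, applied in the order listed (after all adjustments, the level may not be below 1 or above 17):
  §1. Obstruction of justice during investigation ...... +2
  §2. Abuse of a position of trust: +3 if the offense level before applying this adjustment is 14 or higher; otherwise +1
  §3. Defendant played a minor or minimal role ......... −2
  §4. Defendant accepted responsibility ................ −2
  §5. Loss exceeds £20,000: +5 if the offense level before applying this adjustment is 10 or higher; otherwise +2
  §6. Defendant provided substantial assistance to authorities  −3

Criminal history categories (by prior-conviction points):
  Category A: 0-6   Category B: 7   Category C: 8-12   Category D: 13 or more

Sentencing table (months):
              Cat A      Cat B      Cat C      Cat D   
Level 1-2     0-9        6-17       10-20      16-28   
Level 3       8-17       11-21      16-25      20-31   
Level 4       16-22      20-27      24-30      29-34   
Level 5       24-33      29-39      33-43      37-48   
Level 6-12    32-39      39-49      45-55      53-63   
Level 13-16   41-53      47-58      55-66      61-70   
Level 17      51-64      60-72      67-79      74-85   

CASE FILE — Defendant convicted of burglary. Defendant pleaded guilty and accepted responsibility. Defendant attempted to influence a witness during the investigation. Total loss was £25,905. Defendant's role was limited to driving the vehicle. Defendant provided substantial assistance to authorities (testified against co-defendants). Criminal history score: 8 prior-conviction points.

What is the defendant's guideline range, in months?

Base offense level for burglary: 3.
§1 applies: 3 + 2 = 5.
§3 applies: 5 − 2 = 3.
§4 applies: 3 − 2 = 1.
§5 applies (level before this adjustment is 1 < 10, so +2): 1 + 2 = 3.
§6 applies: 3 − 3 = 0.
Level 0 is below the minimum of 1; floored at 1.
Final offense level: 1.
Criminal history: 8 prior points → Category C (8-12).
Level 1 falls in the 1-2 band.
Grid: Level 1-2 × Category C = 10-20 months.

10-20 months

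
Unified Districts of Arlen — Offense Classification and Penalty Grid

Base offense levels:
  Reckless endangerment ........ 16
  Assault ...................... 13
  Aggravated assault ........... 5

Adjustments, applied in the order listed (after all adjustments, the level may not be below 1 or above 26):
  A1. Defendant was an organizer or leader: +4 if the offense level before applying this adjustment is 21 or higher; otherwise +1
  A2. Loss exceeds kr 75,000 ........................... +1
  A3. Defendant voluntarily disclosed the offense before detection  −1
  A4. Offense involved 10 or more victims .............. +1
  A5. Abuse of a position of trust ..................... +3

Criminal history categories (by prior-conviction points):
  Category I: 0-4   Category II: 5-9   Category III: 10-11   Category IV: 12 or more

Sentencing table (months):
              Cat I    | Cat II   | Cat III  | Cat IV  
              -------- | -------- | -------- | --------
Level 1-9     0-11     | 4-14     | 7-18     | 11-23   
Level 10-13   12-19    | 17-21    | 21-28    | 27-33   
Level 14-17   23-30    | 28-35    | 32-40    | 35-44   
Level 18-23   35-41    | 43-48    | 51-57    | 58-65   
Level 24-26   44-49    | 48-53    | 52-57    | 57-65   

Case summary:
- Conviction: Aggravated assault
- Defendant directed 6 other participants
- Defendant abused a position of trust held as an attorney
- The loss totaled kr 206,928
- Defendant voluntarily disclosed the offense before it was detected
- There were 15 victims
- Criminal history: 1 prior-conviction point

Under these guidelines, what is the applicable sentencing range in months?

12-19 months

Base offense level for aggravated assault: 5.
A1 applies (level before this adjustment is 5 < 21, so +1): 5 + 1 = 6.
A2 applies: 6 + 1 = 7.
A3 applies: 7 − 1 = 6.
A4 applies: 6 + 1 = 7.
A5 applies: 7 + 3 = 10.
Final offense level: 10.
Criminal history: 1 prior point → Category I (0-4).
Level 10 falls in the 10-13 band.
Grid: Level 10-13 × Category I = 12-19 months.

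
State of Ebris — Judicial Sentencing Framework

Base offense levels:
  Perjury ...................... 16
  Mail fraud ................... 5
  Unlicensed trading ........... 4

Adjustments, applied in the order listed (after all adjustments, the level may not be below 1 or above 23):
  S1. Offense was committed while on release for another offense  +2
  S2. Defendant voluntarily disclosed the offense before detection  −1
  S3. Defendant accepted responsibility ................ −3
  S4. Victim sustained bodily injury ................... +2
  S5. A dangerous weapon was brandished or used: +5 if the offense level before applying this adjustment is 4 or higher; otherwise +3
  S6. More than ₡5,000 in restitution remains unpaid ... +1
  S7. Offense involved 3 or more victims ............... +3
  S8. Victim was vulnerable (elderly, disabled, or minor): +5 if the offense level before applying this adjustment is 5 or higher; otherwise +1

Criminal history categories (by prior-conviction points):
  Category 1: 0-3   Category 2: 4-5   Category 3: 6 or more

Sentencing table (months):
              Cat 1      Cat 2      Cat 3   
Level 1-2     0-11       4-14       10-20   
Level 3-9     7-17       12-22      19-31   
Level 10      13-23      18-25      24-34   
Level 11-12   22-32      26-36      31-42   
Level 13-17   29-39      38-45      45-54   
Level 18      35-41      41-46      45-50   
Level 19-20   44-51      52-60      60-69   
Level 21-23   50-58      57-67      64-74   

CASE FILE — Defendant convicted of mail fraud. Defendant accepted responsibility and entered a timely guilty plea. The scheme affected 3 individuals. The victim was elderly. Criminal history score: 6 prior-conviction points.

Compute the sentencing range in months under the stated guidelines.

Base offense level for mail fraud: 5.
S3 applies: 5 − 3 = 2.
S7 applies: 2 + 3 = 5.
S8 applies (level before this adjustment is 5 ≥ 5, so +5): 5 + 5 = 10.
Final offense level: 10.
Criminal history: 6 prior points → Category 3 (6+).
Level 10 falls in the 10 band.
Grid: Level 10 × Category 3 = 24-34 months.

24-34 months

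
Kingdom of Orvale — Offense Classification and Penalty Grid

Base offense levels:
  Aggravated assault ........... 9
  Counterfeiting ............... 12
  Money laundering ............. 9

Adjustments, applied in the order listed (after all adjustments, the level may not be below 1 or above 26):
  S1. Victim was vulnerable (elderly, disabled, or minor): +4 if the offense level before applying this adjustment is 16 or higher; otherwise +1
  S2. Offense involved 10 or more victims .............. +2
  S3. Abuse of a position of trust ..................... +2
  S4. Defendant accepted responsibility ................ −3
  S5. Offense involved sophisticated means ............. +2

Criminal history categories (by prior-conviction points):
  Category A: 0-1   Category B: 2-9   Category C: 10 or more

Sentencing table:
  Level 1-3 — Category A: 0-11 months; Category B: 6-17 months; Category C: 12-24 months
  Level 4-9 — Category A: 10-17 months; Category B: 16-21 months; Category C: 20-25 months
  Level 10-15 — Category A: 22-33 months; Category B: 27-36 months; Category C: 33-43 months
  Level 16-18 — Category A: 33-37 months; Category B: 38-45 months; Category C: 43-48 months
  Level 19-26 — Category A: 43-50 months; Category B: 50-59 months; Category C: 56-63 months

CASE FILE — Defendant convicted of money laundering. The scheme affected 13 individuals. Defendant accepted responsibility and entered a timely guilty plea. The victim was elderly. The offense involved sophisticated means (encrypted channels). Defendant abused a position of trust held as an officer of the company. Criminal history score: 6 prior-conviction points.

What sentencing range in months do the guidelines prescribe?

27-36 months

Base offense level for money laundering: 9.
S1 applies (level before this adjustment is 9 < 16, so +1): 9 + 1 = 10.
S2 applies: 10 + 2 = 12.
S3 applies: 12 + 2 = 14.
S4 applies: 14 − 3 = 11.
S5 applies: 11 + 2 = 13.
Final offense level: 13.
Criminal history: 6 prior points → Category B (2-9).
Level 13 falls in the 10-15 band.
Grid: Level 10-15 × Category B = 27-36 months.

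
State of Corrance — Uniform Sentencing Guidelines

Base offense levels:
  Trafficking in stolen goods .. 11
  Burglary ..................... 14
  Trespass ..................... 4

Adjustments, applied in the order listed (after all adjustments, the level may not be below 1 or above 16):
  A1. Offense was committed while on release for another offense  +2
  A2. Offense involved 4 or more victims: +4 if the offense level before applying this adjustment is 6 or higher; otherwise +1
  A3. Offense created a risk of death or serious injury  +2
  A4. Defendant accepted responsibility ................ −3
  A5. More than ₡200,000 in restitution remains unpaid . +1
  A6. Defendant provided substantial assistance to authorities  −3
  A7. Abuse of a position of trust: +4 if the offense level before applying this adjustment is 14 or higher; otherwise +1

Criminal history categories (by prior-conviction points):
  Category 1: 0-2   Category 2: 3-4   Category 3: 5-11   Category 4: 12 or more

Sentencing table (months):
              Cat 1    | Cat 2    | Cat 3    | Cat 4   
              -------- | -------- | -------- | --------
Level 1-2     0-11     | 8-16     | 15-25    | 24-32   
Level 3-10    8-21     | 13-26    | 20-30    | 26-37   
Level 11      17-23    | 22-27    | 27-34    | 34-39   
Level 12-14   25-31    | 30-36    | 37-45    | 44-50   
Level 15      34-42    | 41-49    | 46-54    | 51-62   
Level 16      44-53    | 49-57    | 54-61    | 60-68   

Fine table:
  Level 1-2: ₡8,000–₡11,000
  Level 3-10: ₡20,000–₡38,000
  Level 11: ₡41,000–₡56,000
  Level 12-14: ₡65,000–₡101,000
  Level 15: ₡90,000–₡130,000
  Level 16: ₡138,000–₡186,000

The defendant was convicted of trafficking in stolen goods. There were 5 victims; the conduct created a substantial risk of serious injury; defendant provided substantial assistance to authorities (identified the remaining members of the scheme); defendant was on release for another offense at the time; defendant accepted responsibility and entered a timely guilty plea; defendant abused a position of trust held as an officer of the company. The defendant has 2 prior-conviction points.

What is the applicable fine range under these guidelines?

₡65,000–₡101,000

Base offense level for trafficking in stolen goods: 11.
A1 applies: 11 + 2 = 13.
A2 applies (level before this adjustment is 13 ≥ 6, so +4): 13 + 4 = 17.
A3 applies: 17 + 2 = 19.
A4 applies: 19 − 3 = 16.
A5 does not apply.
A6 applies: 16 − 3 = 13.
A7 applies (level before this adjustment is 13 < 14, so +1): 13 + 1 = 14.
Final offense level: 14.
Level 14 falls in the 12-14 band.
Fine table: Level 12-14 → ₡65,000–₡101,000.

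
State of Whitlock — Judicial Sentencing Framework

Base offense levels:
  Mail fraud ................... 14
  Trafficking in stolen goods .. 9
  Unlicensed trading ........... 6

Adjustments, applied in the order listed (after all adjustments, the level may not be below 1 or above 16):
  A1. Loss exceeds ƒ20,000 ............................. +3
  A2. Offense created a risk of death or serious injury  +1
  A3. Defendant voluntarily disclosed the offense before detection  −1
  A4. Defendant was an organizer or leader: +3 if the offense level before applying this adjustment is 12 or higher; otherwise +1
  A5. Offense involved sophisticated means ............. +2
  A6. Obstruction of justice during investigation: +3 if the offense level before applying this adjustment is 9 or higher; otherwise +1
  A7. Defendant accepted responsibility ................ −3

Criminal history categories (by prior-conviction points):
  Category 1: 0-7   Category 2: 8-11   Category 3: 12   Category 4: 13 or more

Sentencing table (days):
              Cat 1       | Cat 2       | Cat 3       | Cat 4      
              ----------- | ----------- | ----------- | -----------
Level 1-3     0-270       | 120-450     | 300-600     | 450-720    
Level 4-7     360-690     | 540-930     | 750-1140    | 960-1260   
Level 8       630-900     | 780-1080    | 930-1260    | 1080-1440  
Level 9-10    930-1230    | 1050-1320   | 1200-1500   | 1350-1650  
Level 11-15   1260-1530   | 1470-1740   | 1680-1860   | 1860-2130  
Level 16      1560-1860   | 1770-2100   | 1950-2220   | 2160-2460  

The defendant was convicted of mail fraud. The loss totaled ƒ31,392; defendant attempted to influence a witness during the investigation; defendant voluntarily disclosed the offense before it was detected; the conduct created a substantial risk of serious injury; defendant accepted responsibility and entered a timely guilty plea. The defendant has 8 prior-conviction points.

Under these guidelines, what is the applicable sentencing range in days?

1770-2100 days

Base offense level for mail fraud: 14.
A1 applies: 14 + 3 = 17.
A2 applies: 17 + 1 = 18.
A3 applies: 18 − 1 = 17.
A4 does not apply.
A5 does not apply.
A6 applies (level before this adjustment is 17 ≥ 9, so +3): 17 + 3 = 20.
A7 applies: 20 − 3 = 17.
Level 17 exceeds the maximum of 16; capped at 16.
Final offense level: 16.
Criminal history: 8 prior points → Category 2 (8-11).
Level 16 falls in the 16 band.
Grid: Level 16 × Category 2 = 1770-2100 days.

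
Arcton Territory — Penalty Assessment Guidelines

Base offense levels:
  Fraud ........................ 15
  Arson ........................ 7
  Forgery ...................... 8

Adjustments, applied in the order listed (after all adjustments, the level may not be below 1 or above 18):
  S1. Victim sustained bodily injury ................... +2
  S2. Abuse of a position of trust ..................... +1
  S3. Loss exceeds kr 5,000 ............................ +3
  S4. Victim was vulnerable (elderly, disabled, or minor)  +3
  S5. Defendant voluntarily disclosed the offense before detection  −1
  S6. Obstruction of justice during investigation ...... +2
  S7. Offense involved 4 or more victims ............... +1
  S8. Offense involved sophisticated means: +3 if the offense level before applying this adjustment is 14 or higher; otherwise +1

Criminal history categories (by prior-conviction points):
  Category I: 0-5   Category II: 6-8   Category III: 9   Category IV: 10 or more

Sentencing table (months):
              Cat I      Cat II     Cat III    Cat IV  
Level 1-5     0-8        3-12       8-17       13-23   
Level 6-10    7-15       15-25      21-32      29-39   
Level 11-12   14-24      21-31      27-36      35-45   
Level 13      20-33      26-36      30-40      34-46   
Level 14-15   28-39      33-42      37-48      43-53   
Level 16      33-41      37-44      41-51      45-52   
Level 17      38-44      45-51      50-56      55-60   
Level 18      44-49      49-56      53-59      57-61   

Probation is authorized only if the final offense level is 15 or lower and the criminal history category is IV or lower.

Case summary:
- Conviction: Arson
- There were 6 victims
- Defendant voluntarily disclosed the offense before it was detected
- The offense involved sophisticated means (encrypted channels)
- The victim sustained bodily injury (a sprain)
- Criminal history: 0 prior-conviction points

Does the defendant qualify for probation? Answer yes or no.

Yes

Base offense level for arson: 7.
S1 applies: 7 + 2 = 9.
S4 does not apply.
S5 applies: 9 − 1 = 8.
S6 does not apply.
S7 applies: 8 + 1 = 9.
S8 applies (level before this adjustment is 9 < 14, so +1): 9 + 1 = 10.
Final offense level: 10.
Criminal history: 0 prior points → Category I (0-5).
Level 10 falls in the 6-10 band.
Grid: Level 6-10 × Category I = 7-15 months.
Probation check: level 10 ≤ 15 and category I ≤ IV → eligible.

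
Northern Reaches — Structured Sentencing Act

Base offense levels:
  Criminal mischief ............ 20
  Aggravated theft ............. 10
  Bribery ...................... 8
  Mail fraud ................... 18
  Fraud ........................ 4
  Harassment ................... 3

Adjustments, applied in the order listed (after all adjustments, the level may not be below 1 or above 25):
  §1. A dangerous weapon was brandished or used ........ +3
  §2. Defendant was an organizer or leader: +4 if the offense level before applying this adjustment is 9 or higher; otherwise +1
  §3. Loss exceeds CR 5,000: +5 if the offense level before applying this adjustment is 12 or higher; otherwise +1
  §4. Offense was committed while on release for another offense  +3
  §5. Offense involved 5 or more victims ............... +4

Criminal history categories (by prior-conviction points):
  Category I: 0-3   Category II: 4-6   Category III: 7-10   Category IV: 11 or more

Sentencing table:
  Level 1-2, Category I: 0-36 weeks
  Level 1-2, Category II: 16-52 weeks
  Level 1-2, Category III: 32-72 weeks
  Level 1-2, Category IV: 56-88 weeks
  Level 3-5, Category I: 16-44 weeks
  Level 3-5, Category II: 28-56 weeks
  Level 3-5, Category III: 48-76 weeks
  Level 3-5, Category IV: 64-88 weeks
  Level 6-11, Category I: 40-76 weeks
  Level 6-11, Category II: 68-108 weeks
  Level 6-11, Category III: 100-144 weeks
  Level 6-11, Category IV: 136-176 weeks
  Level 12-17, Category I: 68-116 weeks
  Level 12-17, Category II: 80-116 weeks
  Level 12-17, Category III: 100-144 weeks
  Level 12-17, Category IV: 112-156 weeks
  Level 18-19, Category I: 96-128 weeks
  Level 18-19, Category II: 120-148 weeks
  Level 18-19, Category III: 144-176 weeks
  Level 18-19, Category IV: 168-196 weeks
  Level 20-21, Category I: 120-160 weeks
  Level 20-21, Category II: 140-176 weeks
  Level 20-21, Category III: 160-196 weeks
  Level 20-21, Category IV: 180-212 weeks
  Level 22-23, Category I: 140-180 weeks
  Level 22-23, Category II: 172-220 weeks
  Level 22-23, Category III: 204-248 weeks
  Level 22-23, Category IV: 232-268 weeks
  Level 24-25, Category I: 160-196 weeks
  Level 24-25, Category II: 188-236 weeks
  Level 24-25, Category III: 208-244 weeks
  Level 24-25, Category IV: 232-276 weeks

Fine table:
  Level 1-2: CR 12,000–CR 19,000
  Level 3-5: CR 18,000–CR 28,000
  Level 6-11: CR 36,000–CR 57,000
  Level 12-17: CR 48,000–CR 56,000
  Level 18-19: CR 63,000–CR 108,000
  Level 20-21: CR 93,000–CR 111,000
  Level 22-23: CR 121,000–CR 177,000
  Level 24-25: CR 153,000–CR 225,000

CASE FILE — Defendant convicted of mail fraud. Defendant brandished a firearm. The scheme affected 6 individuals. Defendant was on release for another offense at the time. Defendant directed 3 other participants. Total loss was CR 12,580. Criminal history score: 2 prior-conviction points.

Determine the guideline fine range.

CR 153,000–CR 225,000

Base offense level for mail fraud: 18.
§1 applies: 18 + 3 = 21.
§2 applies (level before this adjustment is 21 ≥ 9, so +4): 21 + 4 = 25.
§3 applies (level before this adjustment is 25 ≥ 12, so +5): 25 + 5 = 30.
§4 applies: 30 + 3 = 33.
§5 applies: 33 + 4 = 37.
Level 37 exceeds the maximum of 25; capped at 25.
Final offense level: 25.
Level 25 falls in the 24-25 band.
Fine table: Level 24-25 → CR 153,000–CR 225,000.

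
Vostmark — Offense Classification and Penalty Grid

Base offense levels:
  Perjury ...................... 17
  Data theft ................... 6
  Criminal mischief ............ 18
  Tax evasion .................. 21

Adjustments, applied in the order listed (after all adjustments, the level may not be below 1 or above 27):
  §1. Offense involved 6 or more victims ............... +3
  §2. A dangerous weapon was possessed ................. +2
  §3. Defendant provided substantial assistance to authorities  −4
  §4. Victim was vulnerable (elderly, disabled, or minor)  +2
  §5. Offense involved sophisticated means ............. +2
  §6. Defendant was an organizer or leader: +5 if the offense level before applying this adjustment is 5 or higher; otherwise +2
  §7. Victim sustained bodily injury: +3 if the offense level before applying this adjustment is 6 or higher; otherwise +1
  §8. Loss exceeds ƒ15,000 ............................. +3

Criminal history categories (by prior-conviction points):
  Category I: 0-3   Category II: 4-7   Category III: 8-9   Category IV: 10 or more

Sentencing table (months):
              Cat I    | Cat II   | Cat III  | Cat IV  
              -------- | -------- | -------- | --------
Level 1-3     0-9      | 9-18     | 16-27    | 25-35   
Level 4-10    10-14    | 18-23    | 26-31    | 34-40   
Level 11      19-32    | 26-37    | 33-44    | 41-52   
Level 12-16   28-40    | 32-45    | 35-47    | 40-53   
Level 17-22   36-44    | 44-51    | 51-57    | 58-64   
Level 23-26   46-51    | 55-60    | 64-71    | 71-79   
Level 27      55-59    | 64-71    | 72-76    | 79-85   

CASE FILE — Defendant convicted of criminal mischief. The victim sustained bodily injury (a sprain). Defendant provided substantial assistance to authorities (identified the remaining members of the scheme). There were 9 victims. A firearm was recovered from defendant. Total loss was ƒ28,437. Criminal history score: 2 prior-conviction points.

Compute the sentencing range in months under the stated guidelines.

46-51 months

Base offense level for criminal mischief: 18.
§1 applies: 18 + 3 = 21.
§2 applies: 21 + 2 = 23.
§3 applies: 23 − 4 = 19.
§4 does not apply.
§7 applies (level before this adjustment is 19 ≥ 6, so +3): 19 + 3 = 22.
§8 applies: 22 + 3 = 25.
Final offense level: 25.
Criminal history: 2 prior points → Category I (0-3).
Level 25 falls in the 23-26 band.
Grid: Level 23-26 × Category I = 46-51 months.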